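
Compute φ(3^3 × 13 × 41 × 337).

φ(4849767) = 4849767 · (1 − 1/3) · (1 − 1/13) · (1 − 1/41) · (1 − 1/337)
       = 4849767 · 322560/538863 = 2903040.

2903040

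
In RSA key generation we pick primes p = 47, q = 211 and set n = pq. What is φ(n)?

For distinct primes, φ(pq) = (p−1)(q−1) = 46 × 210 = 9660.

9660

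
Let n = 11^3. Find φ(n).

φ(1331) = 1331 · (1 − 1/11)
       = 1331 · 10/11 = 1210.

1210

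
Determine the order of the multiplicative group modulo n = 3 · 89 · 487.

φ(3) = 3 − 1 = 2.
φ(89) = 89 − 1 = 88.
φ(487) = 487 − 1 = 486.
φ(130029) = 2 × 88 × 486 = 85536.

85536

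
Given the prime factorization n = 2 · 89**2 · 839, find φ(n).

6563216

φ(2) = 2 − 1 = 1.
φ(89^2) = 89^1·(89−1) = 89·88 = 7832.
φ(839) = 839 − 1 = 838.
Multiply: 1 · 7832 · 838 = 6563216.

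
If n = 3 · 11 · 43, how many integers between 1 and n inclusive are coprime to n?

840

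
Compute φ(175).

Prime factorization: 175 = 5^2 · 7.
φ(175) = 175 · (1 − 1/5) · (1 − 1/7)
       = 175 · 24/35 = 120.

120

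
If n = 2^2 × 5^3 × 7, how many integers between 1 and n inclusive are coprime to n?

φ(3500) = 3500 · (1 − 1/2) · (1 − 1/5) · (1 − 1/7)
       = 3500 · 24/70 = 1200.

1200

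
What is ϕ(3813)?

3813 = 3 * 31 * 41.
φ(3) = 3 − 1 = 2.
φ(31) = 31 − 1 = 30.
φ(41) = 41 − 1 = 40.
Multiply: 2 · 30 · 40 = 2400.

2400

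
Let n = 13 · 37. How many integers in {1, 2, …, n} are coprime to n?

432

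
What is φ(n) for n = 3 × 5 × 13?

φ(195) = 195 · (1 − 1/3) · (1 − 1/5) · (1 − 1/13)
       = 195 · 96/195 = 96.

96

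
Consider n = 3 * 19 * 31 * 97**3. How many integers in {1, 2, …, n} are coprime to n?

φ(3) = 3 − 1 = 2.
φ(19) = 19 − 1 = 18.
φ(31) = 31 − 1 = 30.
φ(97^3) = 97^3 − 97^2 = 912673 − 9409 = 903264.
Multiply: 2 · 18 · 30 · 903264 = 975525120.

975525120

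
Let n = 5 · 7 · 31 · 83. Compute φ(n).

59040

φ(5) = 5 − 1 = 4.
φ(7) = 7 − 1 = 6.
φ(31) = 31 − 1 = 30.
φ(83) = 83 − 1 = 82.
Multiply: 4 · 6 · 30 · 82 = 59040.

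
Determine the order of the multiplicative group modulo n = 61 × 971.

φ(61) = 61 − 1 = 60.
φ(971) = 971 − 1 = 970.
Multiply: 60 · 970 = 58200.

58200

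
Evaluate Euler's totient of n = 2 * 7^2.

42

φ(98) = 98 · (1 − 1/2) · (1 − 1/7)
       = 98 · 6/14 = 42.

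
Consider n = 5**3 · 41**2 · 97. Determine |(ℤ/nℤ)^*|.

15744000

φ(20382125) = 20382125 · (1 − 1/5) · (1 − 1/41) · (1 − 1/97)
       = 20382125 · 15360/19885 = 15744000.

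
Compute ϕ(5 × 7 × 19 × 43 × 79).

1415232

φ(5) = 5 − 1 = 4.
φ(7) = 7 − 1 = 6.
φ(19) = 19 − 1 = 18.
φ(43) = 43 − 1 = 42.
φ(79) = 79 − 1 = 78.
φ(2259005) = 4 × 6 × 18 × 42 × 78 = 1415232.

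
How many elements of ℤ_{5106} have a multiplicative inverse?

Prime factorization: 5106 = 2 * 3 * 23 * 37.
φ(5106) = 5106 · (1 − 1/2) · (1 − 1/3) · (1 − 1/23) · (1 − 1/37)
       = 5106 · 1584/5106 = 1584.

1584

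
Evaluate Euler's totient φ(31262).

First factor: 31262 = 2 · 7^2 · 11 · 29.
φ(31262) = 31262 · (1 − 1/2) · (1 − 1/7) · (1 − 1/11) · (1 − 1/29)
       = 31262 · 1680/4466 = 11760.

11760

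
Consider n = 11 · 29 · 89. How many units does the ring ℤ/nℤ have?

24640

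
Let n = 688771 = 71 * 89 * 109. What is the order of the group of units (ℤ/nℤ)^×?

φ(688771) = 688771 · (1 − 1/71) · (1 − 1/89) · (1 − 1/109)
       = 688771 · 665280/688771 = 665280.

665280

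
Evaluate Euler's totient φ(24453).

12960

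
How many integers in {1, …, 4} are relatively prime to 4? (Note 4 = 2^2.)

2

φ(4) = 4 · (1 − 1/2)
       = 4 · 1/2 = 2.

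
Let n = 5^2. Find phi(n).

φ(25) = 25 · (1 − 1/5)
       = 25 · 4/5 = 20.

20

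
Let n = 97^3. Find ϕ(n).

903264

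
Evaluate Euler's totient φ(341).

300

First factor: 341 = 11 · 31.
φ(341) = 341 · (1 − 1/11) · (1 − 1/31)
       = 341 · 300/341 = 300.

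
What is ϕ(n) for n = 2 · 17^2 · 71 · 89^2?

φ(325061998) = 325061998 · (1 − 1/2) · (1 − 1/17) · (1 − 1/71) · (1 − 1/89)
       = 325061998 · 98560/214846 = 149121280.

149121280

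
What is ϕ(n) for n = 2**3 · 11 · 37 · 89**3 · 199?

198742325760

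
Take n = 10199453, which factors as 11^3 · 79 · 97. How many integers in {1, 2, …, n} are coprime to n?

9060480

φ(10199453) = 10199453 · (1 − 1/11) · (1 − 1/79) · (1 − 1/97)
       = 10199453 · 74880/84293 = 9060480.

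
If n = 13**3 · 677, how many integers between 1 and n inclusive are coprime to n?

φ(13^3) = 13^3 − 13^2 = 2197 − 169 = 2028.
φ(677) = 677 − 1 = 676.
Since φ is multiplicative, φ(1487369) = 2028 · 676 = 1370928.

1370928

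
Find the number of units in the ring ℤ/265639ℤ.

216000

First factor: 265639 = 11 · 19 · 31 · 41.
φ(265639) = 265639 · (1 − 1/11) · (1 − 1/19) · (1 − 1/31) · (1 − 1/41)
       = 265639 · 216000/265639 = 216000.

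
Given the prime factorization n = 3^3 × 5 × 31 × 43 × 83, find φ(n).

φ(3^3) = 3^2·(3−1) = 9·2 = 18.
φ(5) = 5 − 1 = 4.
φ(31) = 31 − 1 = 30.
φ(43) = 43 − 1 = 42.
φ(83) = 83 − 1 = 82.
Since φ is multiplicative, φ(14936265) = 18 · 4 · 30 · 42 · 82 = 7439040.

7439040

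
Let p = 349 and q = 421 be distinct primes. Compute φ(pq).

φ(146929) = 146929 · (1 − 1/349) · (1 − 1/421)
       = 146929 · 146160/146929 = 146160.

146160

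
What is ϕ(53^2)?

2756

φ(2809) = 2809 · (1 − 1/53)
       = 2809 · 52/53 = 2756.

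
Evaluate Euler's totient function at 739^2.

φ(739^2) = 739^2 − 739^1 = 546121 − 739 = 545382.

545382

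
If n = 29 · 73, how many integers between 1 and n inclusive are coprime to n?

2016

φ(2117) = 2117 · (1 − 1/29) · (1 − 1/73)
       = 2117 · 2016/2117 = 2016.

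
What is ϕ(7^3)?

φ(7^3) = 7^3 − 7^2 = 343 − 49 = 294.

294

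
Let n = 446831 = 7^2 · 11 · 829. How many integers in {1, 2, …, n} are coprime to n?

347760

φ(446831) = 446831 · (1 − 1/7) · (1 − 1/11) · (1 − 1/829)
       = 446831 · 49680/63833 = 347760.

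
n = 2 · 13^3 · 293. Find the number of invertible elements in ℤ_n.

592176

φ(2) = 2 − 1 = 1.
φ(13^3) = 13^3 − 13^2 = 2197 − 169 = 2028.
φ(293) = 293 − 1 = 292.
Since φ is multiplicative, φ(1287442) = 1 · 2028 · 292 = 592176.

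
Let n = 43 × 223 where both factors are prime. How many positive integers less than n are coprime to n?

φ(9589) = 9589 · (1 − 1/43) · (1 − 1/223)
       = 9589 · 9324/9589 = 9324.

9324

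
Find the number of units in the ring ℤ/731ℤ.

672

First factor: 731 = 17 * 43.
φ(17) = 17 − 1 = 16.
φ(43) = 43 − 1 = 42.
Since φ is multiplicative, φ(731) = 16 · 42 = 672.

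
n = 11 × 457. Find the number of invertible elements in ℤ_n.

φ(11) = 11 − 1 = 10.
φ(457) = 457 − 1 = 456.
φ(5027) = 10 × 456 = 4560.

4560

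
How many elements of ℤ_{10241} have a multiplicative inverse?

First factor: 10241 = 7^2 · 11 · 19.
φ(7^2) = 7^1·(7−1) = 7·6 = 42.
φ(11) = 11 − 1 = 10.
φ(19) = 19 − 1 = 18.
Multiply: 42 · 10 · 18 = 7560.

7560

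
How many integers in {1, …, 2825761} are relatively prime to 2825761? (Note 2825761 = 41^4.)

φ(41^4) = 41^3·(41−1) = 68921·40 = 2756840.

2756840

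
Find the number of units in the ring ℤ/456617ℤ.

362880

Prime factorization: 456617 = 7 · 37 · 41 · 43.
φ(7) = 7 − 1 = 6.
φ(37) = 37 − 1 = 36.
φ(41) = 41 − 1 = 40.
φ(43) = 43 − 1 = 42.
φ(456617) = 6 × 36 × 40 × 42 = 362880.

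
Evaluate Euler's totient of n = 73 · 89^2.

563904

φ(73) = 73 − 1 = 72.
φ(89^2) = 89^1·(89−1) = 89·88 = 7832.
Since φ is multiplicative, φ(578233) = 72 · 7832 = 563904.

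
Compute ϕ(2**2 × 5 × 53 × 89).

36608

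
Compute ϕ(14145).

First factor: 14145 = 3 × 5 × 23 × 41.
φ(3) = 3 − 1 = 2.
φ(5) = 5 − 1 = 4.
φ(23) = 23 − 1 = 22.
φ(41) = 41 − 1 = 40.
Multiply: 2 · 4 · 22 · 40 = 7040.

7040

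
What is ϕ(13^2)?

φ(13^2) = 13^2 − 13^1 = 169 − 13 = 156.

156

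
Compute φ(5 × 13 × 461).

22080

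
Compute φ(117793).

Factor 117793: 117793 = 13^2 · 17 · 41.
φ(13^2) = 13^2 − 13^1 = 169 − 13 = 156.
φ(17) = 17 − 1 = 16.
φ(41) = 41 − 1 = 40.
Multiply: 156 · 16 · 40 = 99840.

99840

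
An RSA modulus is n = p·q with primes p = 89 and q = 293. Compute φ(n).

For distinct primes, φ(pq) = (p−1)(q−1) = 88 × 292 = 25696.

25696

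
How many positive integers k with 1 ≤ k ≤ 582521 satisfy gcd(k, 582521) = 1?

First factor: 582521 = 19 * 23 * 31 * 43.
φ(19) = 19 − 1 = 18.
φ(23) = 23 − 1 = 22.
φ(31) = 31 − 1 = 30.
φ(43) = 43 − 1 = 42.
Multiply: 18 · 22 · 30 · 42 = 498960.

498960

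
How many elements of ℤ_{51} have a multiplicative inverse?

32

51 = 3 · 17.
φ(3) = 3 − 1 = 2.
φ(17) = 17 − 1 = 16.
Multiply: 2 · 16 = 32.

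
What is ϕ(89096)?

Factor 89096: 89096 = 2^3 × 7 × 37 × 43.
φ(89096) = 89096 · (1 − 1/2) · (1 − 1/7) · (1 − 1/37) · (1 − 1/43)
       = 89096 · 9072/22274 = 36288.

36288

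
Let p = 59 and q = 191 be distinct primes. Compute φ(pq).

11020

For distinct primes, φ(pq) = (p−1)(q−1) = 58 × 190 = 11020.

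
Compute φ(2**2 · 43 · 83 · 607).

φ(2^2) = 2^1·(2−1) = 2·1 = 2.
φ(43) = 43 − 1 = 42.
φ(83) = 83 − 1 = 82.
φ(607) = 607 − 1 = 606.
φ(8665532) = 2 × 42 × 82 × 606 = 4174128.

4174128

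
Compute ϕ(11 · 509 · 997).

5059680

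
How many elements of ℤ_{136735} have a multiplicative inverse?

Prime factorization: 136735 = 5 · 23 · 29 · 41.
φ(5) = 5 − 1 = 4.
φ(23) = 23 − 1 = 22.
φ(29) = 29 − 1 = 28.
φ(41) = 41 − 1 = 40.
Multiply: 4 · 22 · 28 · 40 = 98560.

98560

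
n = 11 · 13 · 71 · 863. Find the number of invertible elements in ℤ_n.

φ(8762039) = 8762039 · (1 − 1/11) · (1 − 1/13) · (1 − 1/71) · (1 − 1/863)
       = 8762039 · 7240800/8762039 = 7240800.

7240800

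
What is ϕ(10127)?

8640

First factor: 10127 = 13 · 19 · 41.
φ(13) = 13 − 1 = 12.
φ(19) = 19 − 1 = 18.
φ(41) = 41 − 1 = 40.
Multiply: 12 · 18 · 40 = 8640.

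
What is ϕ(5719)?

5719 = 7 · 19 · 43.
φ(7) = 7 − 1 = 6.
φ(19) = 19 − 1 = 18.
φ(43) = 43 − 1 = 42.
Multiply: 6 · 18 · 42 = 4536.

4536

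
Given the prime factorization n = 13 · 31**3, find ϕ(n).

345960

φ(387283) = 387283 · (1 − 1/13) · (1 − 1/31)
       = 387283 · 360/403 = 345960.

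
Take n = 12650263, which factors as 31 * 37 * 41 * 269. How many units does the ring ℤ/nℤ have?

11577600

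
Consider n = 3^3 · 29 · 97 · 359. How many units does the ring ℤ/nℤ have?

φ(3^3) = 3^2·(3−1) = 9·2 = 18.
φ(29) = 29 − 1 = 28.
φ(97) = 97 − 1 = 96.
φ(359) = 359 − 1 = 358.
Since φ is multiplicative, φ(27266409) = 18 · 28 · 96 · 358 = 17321472.

17321472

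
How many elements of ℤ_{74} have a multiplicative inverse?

36

74 = 2 × 37.
φ(74) = 74 · (1 − 1/2) · (1 − 1/37)
       = 74 · 36/74 = 36.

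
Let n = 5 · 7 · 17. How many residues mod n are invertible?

384

φ(595) = 595 · (1 − 1/5) · (1 − 1/7) · (1 − 1/17)
       = 595 · 384/595 = 384.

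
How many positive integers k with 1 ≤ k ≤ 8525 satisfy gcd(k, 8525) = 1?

6000

8525 = 5^2 · 11 · 31.
φ(5^2) = 5^2 − 5^1 = 25 − 5 = 20.
φ(11) = 11 − 1 = 10.
φ(31) = 31 − 1 = 30.
Multiply: 20 · 10 · 30 = 6000.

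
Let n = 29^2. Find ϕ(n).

812

φ(29^2) = 29^2 − 29^1 = 841 − 29 = 812.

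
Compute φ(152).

Factor 152: 152 = 2^3 · 19.
φ(2^3) = 2^2·(2−1) = 4·1 = 4.
φ(19) = 19 − 1 = 18.
φ(152) = 4 × 18 = 72.

72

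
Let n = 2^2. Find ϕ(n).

2

φ(2^2) = 2^2 − 2^1 = 4 − 2 = 2.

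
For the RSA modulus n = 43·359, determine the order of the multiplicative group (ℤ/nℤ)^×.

15036

φ(pq) = (p−1)(q−1) = 42 · 358 = 15036.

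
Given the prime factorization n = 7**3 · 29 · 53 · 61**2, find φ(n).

1566714240

φ(1961677711) = 1961677711 · (1 − 1/7) · (1 − 1/29) · (1 − 1/53) · (1 − 1/61)
       = 1961677711 · 524160/656299 = 1566714240.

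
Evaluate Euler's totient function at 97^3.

903264

φ(912673) = 912673 · (1 − 1/97)
       = 912673 · 96/97 = 903264.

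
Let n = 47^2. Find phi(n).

φ(47^2) = 47^1·(47−1) = 47·46 = 2162.

2162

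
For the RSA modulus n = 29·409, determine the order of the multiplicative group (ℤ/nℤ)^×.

11424

φ(n) = (p − 1)(q − 1) = (29−1)(409−1) = 28·408 = 11424.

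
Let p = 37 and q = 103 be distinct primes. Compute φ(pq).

φ(37) = 37 − 1 = 36.
φ(103) = 103 − 1 = 102.
φ(3811) = 36 × 102 = 3672.

3672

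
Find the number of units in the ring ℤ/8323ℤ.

6720

Prime factorization: 8323 = 7 × 29 × 41.
φ(8323) = 8323 · (1 − 1/7) · (1 − 1/29) · (1 − 1/41)
       = 8323 · 6720/8323 = 6720.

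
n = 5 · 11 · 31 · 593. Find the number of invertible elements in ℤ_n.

710400

φ(5) = 5 − 1 = 4.
φ(11) = 11 − 1 = 10.
φ(31) = 31 − 1 = 30.
φ(593) = 593 − 1 = 592.
Multiply: 4 · 10 · 30 · 592 = 710400.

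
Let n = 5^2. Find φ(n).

20

φ(25) = 25 · (1 − 1/5)
       = 25 · 4/5 = 20.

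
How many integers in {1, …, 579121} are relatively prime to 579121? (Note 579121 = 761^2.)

578360

φ(579121) = 579121 · (1 − 1/761)
       = 579121 · 760/761 = 578360.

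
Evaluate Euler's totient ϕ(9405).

First factor: 9405 = 3**2 · 5 · 11 · 19.
φ(9405) = 9405 · (1 − 1/3) · (1 − 1/5) · (1 − 1/11) · (1 − 1/19)
       = 9405 · 1440/3135 = 4320.

4320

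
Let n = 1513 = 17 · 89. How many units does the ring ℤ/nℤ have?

φ(1513) = 1513 · (1 − 1/17) · (1 − 1/89)
       = 1513 · 1408/1513 = 1408.

1408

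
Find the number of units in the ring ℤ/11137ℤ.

Factor 11137: 11137 = 7 · 37 · 43.
φ(7) = 7 − 1 = 6.
φ(37) = 37 − 1 = 36.
φ(43) = 43 − 1 = 42.
Multiply: 6 · 36 · 42 = 9072.

9072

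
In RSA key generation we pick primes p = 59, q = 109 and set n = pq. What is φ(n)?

6264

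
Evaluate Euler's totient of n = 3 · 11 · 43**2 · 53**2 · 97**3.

89916968494080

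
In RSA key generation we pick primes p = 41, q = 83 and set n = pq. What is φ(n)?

φ(n) = (p − 1)(q − 1) = (41−1)(83−1) = 40·82 = 3280.

3280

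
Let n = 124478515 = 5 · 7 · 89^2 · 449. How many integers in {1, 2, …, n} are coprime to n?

84209664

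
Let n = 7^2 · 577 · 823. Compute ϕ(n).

19885824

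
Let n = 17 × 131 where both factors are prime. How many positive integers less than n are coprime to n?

2080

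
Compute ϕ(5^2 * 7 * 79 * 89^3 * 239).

1552799888640

φ(5^2) = 5^1·(5−1) = 5·4 = 20.
φ(7) = 7 − 1 = 6.
φ(79) = 79 − 1 = 78.
φ(89^3) = 89^3 − 89^2 = 704969 − 7921 = 697048.
φ(239) = 239 − 1 = 238.
Since φ is multiplicative, φ(2329340945575) = 20 · 6 · 78 · 697048 · 238 = 1552799888640.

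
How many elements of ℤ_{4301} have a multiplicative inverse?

3520

4301 = 11 * 17 * 23.
φ(11) = 11 − 1 = 10.
φ(17) = 17 − 1 = 16.
φ(23) = 23 − 1 = 22.
Multiply: 10 · 16 · 22 = 3520.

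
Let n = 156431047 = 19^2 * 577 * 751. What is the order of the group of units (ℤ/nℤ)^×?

147744000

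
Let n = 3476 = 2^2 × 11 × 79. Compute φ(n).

φ(3476) = 3476 · (1 − 1/2) · (1 − 1/11) · (1 − 1/79)
       = 3476 · 780/1738 = 1560.

1560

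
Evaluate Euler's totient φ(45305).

Prime factorization: 45305 = 5 * 13 * 17 * 41.
φ(45305) = 45305 · (1 − 1/5) · (1 − 1/13) · (1 − 1/17) · (1 − 1/41)
       = 45305 · 30720/45305 = 30720.

30720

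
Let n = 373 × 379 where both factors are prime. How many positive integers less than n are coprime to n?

φ(n) = (p − 1)(q − 1) = (373−1)(379−1) = 372·378 = 140616.

140616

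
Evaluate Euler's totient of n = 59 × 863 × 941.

46996240

φ(59) = 59 − 1 = 58.
φ(863) = 863 − 1 = 862.
φ(941) = 941 − 1 = 940.
Multiply: 58 · 862 · 940 = 46996240.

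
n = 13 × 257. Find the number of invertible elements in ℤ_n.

φ(3341) = 3341 · (1 − 1/13) · (1 − 1/257)
       = 3341 · 3072/3341 = 3072.

3072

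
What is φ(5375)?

4200

Factor 5375: 5375 = 5^3 × 43.
φ(5^3) = 5^3 − 5^2 = 125 − 25 = 100.
φ(43) = 43 − 1 = 42.
φ(5375) = 100 × 42 = 4200.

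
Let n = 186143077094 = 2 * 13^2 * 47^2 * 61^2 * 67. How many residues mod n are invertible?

81471424320

φ(2) = 2 − 1 = 1.
φ(13^2) = 13^2 − 13^1 = 169 − 13 = 156.
φ(47^2) = 47^2 − 47^1 = 2209 − 47 = 2162.
φ(61^2) = 61^1·(61−1) = 61·60 = 3660.
φ(67) = 67 − 1 = 66.
Multiply: 1 · 156 · 2162 · 3660 · 66 = 81471424320.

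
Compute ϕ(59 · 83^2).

φ(406451) = 406451 · (1 − 1/59) · (1 − 1/83)
       = 406451 · 4756/4897 = 394748.

394748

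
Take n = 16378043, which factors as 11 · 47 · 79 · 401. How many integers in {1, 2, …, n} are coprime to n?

φ(11) = 11 − 1 = 10.
φ(47) = 47 − 1 = 46.
φ(79) = 79 − 1 = 78.
φ(401) = 401 − 1 = 400.
Since φ is multiplicative, φ(16378043) = 10 · 46 · 78 · 400 = 14352000.

14352000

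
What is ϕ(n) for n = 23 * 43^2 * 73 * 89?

251741952

φ(276297919) = 276297919 · (1 − 1/23) · (1 − 1/43) · (1 − 1/73) · (1 − 1/89)
       = 276297919 · 5854464/6425533 = 251741952.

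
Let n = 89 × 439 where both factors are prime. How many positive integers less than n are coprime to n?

38544

φ(n) = (p − 1)(q − 1) = (89−1)(439−1) = 88·438 = 38544.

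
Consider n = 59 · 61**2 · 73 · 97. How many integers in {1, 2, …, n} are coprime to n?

φ(59) = 59 − 1 = 58.
φ(61^2) = 61^2 − 61^1 = 3721 − 61 = 3660.
φ(73) = 73 − 1 = 72.
φ(97) = 97 − 1 = 96.
Since φ is multiplicative, φ(1554555659) = 58 · 3660 · 72 · 96 = 1467279360.

1467279360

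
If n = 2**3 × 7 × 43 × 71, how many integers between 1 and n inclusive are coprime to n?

φ(170968) = 170968 · (1 − 1/2) · (1 − 1/7) · (1 − 1/43) · (1 − 1/71)
       = 170968 · 17640/42742 = 70560.

70560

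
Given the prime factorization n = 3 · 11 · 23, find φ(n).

440

φ(3) = 3 − 1 = 2.
φ(11) = 11 − 1 = 10.
φ(23) = 23 − 1 = 22.
Multiply: 2 · 10 · 22 = 440.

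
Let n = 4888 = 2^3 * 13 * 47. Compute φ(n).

2208

φ(2^3) = 2^2·(2−1) = 4·1 = 4.
φ(13) = 13 − 1 = 12.
φ(47) = 47 − 1 = 46.
Multiply: 4 · 12 · 46 = 2208.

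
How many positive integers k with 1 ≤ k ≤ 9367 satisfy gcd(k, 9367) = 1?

First factor: 9367 = 17 * 19 * 29.
φ(17) = 17 − 1 = 16.
φ(19) = 19 − 1 = 18.
φ(29) = 29 − 1 = 28.
Since φ is multiplicative, φ(9367) = 16 · 18 · 28 = 8064.

8064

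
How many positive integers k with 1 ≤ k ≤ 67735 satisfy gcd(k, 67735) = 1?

47520

67735 = 5 * 19 * 23 * 31.
φ(5) = 5 − 1 = 4.
φ(19) = 19 − 1 = 18.
φ(23) = 23 − 1 = 22.
φ(31) = 31 − 1 = 30.
φ(67735) = 4 × 18 × 22 × 30 = 47520.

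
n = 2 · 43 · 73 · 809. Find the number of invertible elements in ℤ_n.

φ(5078902) = 5078902 · (1 − 1/2) · (1 − 1/43) · (1 − 1/73) · (1 − 1/809)
       = 5078902 · 2443392/5078902 = 2443392.

2443392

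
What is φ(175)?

120

Prime factorization: 175 = 5^2 · 7.
φ(175) = 175 · (1 − 1/5) · (1 − 1/7)
       = 175 · 24/35 = 120.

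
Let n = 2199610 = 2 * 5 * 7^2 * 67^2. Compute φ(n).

742896

φ(2) = 2 − 1 = 1.
φ(5) = 5 − 1 = 4.
φ(7^2) = 7^1·(7−1) = 7·6 = 42.
φ(67^2) = 67^1·(67−1) = 67·66 = 4422.
φ(2199610) = 1 × 4 × 42 × 4422 = 742896.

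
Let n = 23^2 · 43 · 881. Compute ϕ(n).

φ(20040107) = 20040107 · (1 − 1/23) · (1 − 1/43) · (1 − 1/881)
       = 20040107 · 813120/871309 = 18701760.

18701760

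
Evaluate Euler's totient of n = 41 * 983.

39280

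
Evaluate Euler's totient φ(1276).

560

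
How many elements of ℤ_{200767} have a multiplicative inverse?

Factor 200767: 200767 = 7 × 23 × 29 × 43.
φ(200767) = 200767 · (1 − 1/7) · (1 − 1/23) · (1 − 1/29) · (1 − 1/43)
       = 200767 · 155232/200767 = 155232.

155232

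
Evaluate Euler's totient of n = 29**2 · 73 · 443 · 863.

φ(23471096437) = 23471096437 · (1 − 1/29) · (1 − 1/73) · (1 − 1/443) · (1 − 1/863)
       = 23471096437 · 768104064/809348153 = 22275017856.

22275017856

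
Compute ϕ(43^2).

1806

φ(1849) = 1849 · (1 − 1/43)
       = 1849 · 42/43 = 1806.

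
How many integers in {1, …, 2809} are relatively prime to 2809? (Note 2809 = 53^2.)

2756

φ(2809) = 2809 · (1 − 1/53)
       = 2809 · 52/53 = 2756.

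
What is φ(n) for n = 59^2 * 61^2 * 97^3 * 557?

φ(59^2) = 59^2 − 59^1 = 3481 − 59 = 3422.
φ(61^2) = 61^1·(61−1) = 61·60 = 3660.
φ(97^3) = 97^2·(97−1) = 9409·96 = 903264.
φ(557) = 557 − 1 = 556.
Multiply: 3422 · 3660 · 903264 · 556 = 6289999106503680.

6289999106503680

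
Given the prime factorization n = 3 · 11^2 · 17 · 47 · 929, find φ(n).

φ(3) = 3 − 1 = 2.
φ(11^2) = 11^2 − 11^1 = 121 − 11 = 110.
φ(17) = 17 − 1 = 16.
φ(47) = 47 − 1 = 46.
φ(929) = 929 − 1 = 928.
Since φ is multiplicative, φ(269444373) = 2 · 110 · 16 · 46 · 928 = 150261760.

150261760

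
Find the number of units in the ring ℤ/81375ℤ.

36000

Factor 81375: 81375 = 3 · 5^3 · 7 · 31.
φ(81375) = 81375 · (1 − 1/3) · (1 − 1/5) · (1 − 1/7) · (1 − 1/31)
       = 81375 · 1440/3255 = 36000.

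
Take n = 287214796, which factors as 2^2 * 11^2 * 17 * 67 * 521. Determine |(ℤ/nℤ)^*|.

φ(287214796) = 287214796 · (1 − 1/2) · (1 − 1/11) · (1 − 1/17) · (1 − 1/67) · (1 − 1/521)
       = 287214796 · 5491200/13055218 = 120806400.

120806400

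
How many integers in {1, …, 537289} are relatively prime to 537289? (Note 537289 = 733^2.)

536556

φ(537289) = 537289 · (1 − 1/733)
       = 537289 · 732/733 = 536556.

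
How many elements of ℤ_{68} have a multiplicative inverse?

68 = 2^2 * 17.
φ(68) = 68 · (1 − 1/2) · (1 − 1/17)
       = 68 · 16/34 = 32.

32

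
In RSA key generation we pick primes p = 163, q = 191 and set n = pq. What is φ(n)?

30780

φ(31133) = 31133 · (1 − 1/163) · (1 − 1/191)
       = 31133 · 30780/31133 = 30780.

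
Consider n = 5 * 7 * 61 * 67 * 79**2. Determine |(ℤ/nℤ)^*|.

φ(5) = 5 − 1 = 4.
φ(7) = 7 − 1 = 6.
φ(61) = 61 − 1 = 60.
φ(67) = 67 − 1 = 66.
φ(79^2) = 79^1·(79−1) = 79·78 = 6162.
Since φ is multiplicative, φ(892743845) = 4 · 6 · 60 · 66 · 6162 = 585636480.

585636480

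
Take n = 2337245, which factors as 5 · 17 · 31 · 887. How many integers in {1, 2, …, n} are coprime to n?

1701120

φ(5) = 5 − 1 = 4.
φ(17) = 17 − 1 = 16.
φ(31) = 31 − 1 = 30.
φ(887) = 887 − 1 = 886.
Multiply: 4 · 16 · 30 · 886 = 1701120.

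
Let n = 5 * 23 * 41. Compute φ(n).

φ(4715) = 4715 · (1 − 1/5) · (1 − 1/23) · (1 − 1/41)
       = 4715 · 3520/4715 = 3520.

3520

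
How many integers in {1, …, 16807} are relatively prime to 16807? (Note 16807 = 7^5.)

14406

φ(7^5) = 7^5 − 7^4 = 16807 − 2401 = 14406.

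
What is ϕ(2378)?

First factor: 2378 = 2 · 29 · 41.
φ(2) = 2 − 1 = 1.
φ(29) = 29 − 1 = 28.
φ(41) = 41 − 1 = 40.
Multiply: 1 · 28 · 40 = 1120.

1120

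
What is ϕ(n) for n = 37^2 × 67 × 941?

φ(37^2) = 37^1·(37−1) = 37·36 = 1332.
φ(67) = 67 − 1 = 66.
φ(941) = 941 − 1 = 940.
φ(86311343) = 1332 × 66 × 940 = 82637280.

82637280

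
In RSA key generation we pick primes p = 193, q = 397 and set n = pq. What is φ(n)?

76032

φ(193) = 193 − 1 = 192.
φ(397) = 397 − 1 = 396.
Multiply: 192 · 396 = 76032.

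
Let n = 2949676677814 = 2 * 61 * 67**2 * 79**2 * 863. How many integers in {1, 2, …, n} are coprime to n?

1409285386080

φ(2949676677814) = 2949676677814 · (1 − 1/2) · (1 − 1/61) · (1 − 1/67) · (1 − 1/79) · (1 − 1/863)
       = 2949676677814 · 266254560/557278798 = 1409285386080.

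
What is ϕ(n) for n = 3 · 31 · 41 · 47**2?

5188800

φ(8422917) = 8422917 · (1 − 1/3) · (1 − 1/31) · (1 − 1/41) · (1 − 1/47)
       = 8422917 · 110400/179211 = 5188800.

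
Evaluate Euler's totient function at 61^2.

3660

φ(61^2) = 61^2 − 61^1 = 3721 − 61 = 3660.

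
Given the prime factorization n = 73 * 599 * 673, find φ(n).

φ(73) = 73 − 1 = 72.
φ(599) = 599 − 1 = 598.
φ(673) = 673 − 1 = 672.
Multiply: 72 · 598 · 672 = 28933632.

28933632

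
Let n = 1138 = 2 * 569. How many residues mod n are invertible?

568

φ(2) = 2 − 1 = 1.
φ(569) = 569 − 1 = 568.
Multiply: 1 · 568 = 568.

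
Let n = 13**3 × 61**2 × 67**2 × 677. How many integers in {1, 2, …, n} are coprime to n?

22187811634560

φ(13^3) = 13^3 − 13^2 = 2197 − 169 = 2028.
φ(61^2) = 61^1·(61−1) = 61·60 = 3660.
φ(67^2) = 67^2 − 67^1 = 4489 − 67 = 4422.
φ(677) = 677 − 1 = 676.
Since φ is multiplicative, φ(24844370719961) = 2028 · 3660 · 4422 · 676 = 22187811634560.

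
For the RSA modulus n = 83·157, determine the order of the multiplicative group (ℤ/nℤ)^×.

12792

φ(n) = (p − 1)(q − 1) = (83−1)(157−1) = 82·156 = 12792.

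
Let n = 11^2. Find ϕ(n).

110

φ(121) = 121 · (1 − 1/11)
       = 121 · 10/11 = 110.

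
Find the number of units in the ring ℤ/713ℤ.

Factor 713: 713 = 23 · 31.
φ(713) = 713 · (1 − 1/23) · (1 − 1/31)
       = 713 · 660/713 = 660.

660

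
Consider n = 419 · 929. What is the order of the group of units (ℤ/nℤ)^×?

φ(419) = 419 − 1 = 418.
φ(929) = 929 − 1 = 928.
φ(389251) = 418 × 928 = 387904.

387904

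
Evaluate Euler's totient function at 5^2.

20

φ(25) = 25 · (1 − 1/5)
       = 25 · 4/5 = 20.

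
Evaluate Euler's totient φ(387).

252

Factor 387: 387 = 3^2 · 43.
φ(3^2) = 3^2 − 3^1 = 9 − 3 = 6.
φ(43) = 43 − 1 = 42.
φ(387) = 6 × 42 = 252.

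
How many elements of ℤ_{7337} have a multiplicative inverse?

6160

Prime factorization: 7337 = 11 · 23 · 29.
φ(11) = 11 − 1 = 10.
φ(23) = 23 − 1 = 22.
φ(29) = 29 − 1 = 28.
φ(7337) = 10 × 22 × 28 = 6160.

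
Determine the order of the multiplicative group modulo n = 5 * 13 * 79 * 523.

φ(5) = 5 − 1 = 4.
φ(13) = 13 − 1 = 12.
φ(79) = 79 − 1 = 78.
φ(523) = 523 − 1 = 522.
Since φ is multiplicative, φ(2685605) = 4 · 12 · 78 · 522 = 1954368.

1954368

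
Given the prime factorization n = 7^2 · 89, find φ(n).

φ(4361) = 4361 · (1 − 1/7) · (1 − 1/89)
       = 4361 · 528/623 = 3696.

3696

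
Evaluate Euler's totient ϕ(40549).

36960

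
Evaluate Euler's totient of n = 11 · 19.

180

φ(11) = 11 − 1 = 10.
φ(19) = 19 − 1 = 18.
Since φ is multiplicative, φ(209) = 10 · 18 = 180.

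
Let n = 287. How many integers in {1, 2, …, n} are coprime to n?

240

Prime factorization: 287 = 7 · 41.
φ(287) = 287 · (1 − 1/7) · (1 − 1/41)
       = 287 · 240/287 = 240.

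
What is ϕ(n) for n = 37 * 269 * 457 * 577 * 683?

1728259670016

φ(1792531189411) = 1792531189411 · (1 − 1/37) · (1 − 1/269) · (1 − 1/457) · (1 − 1/577) · (1 − 1/683)
       = 1792531189411 · 1728259670016/1792531189411 = 1728259670016.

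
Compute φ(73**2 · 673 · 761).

2684344320

φ(73^2) = 73^2 − 73^1 = 5329 − 73 = 5256.
φ(673) = 673 − 1 = 672.
φ(761) = 761 − 1 = 760.
Multiply: 5256 · 672 · 760 = 2684344320.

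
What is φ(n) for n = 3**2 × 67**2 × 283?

7482024

φ(11433483) = 11433483 · (1 − 1/3) · (1 − 1/67) · (1 − 1/283)
       = 11433483 · 37224/56883 = 7482024.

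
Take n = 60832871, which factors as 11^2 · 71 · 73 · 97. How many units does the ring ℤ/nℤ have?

53222400

φ(60832871) = 60832871 · (1 − 1/11) · (1 − 1/71) · (1 − 1/73) · (1 − 1/97)
       = 60832871 · 4838400/5530261 = 53222400.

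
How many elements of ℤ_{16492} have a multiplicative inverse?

6480

First factor: 16492 = 2**2 · 7 · 19 · 31.
φ(16492) = 16492 · (1 − 1/2) · (1 − 1/7) · (1 − 1/19) · (1 − 1/31)
       = 16492 · 3240/8246 = 6480.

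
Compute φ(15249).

Prime factorization: 15249 = 3 * 13 * 17 * 23.
φ(15249) = 15249 · (1 − 1/3) · (1 − 1/13) · (1 − 1/17) · (1 − 1/23)
       = 15249 · 8448/15249 = 8448.

8448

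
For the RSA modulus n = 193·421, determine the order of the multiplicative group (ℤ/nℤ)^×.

φ(81253) = 81253 · (1 − 1/193) · (1 − 1/421)
       = 81253 · 80640/81253 = 80640.

80640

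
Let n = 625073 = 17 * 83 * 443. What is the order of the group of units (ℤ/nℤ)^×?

579904

φ(625073) = 625073 · (1 − 1/17) · (1 − 1/83) · (1 − 1/443)
       = 625073 · 579904/625073 = 579904.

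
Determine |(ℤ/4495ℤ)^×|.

Prime factorization: 4495 = 5 · 29 · 31.
φ(5) = 5 − 1 = 4.
φ(29) = 29 − 1 = 28.
φ(31) = 31 − 1 = 30.
φ(4495) = 4 × 28 × 30 = 3360.

3360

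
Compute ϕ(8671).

7392

8671 = 13 * 23 * 29.
φ(13) = 13 − 1 = 12.
φ(23) = 23 − 1 = 22.
φ(29) = 29 − 1 = 28.
Multiply: 12 · 22 · 28 = 7392.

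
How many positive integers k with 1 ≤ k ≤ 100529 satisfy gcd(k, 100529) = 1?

Factor 100529: 100529 = 11 * 13 * 19 * 37.
φ(100529) = 100529 · (1 − 1/11) · (1 − 1/13) · (1 − 1/19) · (1 − 1/37)
       = 100529 · 77760/100529 = 77760.

77760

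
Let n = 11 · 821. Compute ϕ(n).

φ(9031) = 9031 · (1 − 1/11) · (1 − 1/821)
       = 9031 · 8200/9031 = 8200.

8200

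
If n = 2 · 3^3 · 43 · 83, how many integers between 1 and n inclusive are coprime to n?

φ(192726) = 192726 · (1 − 1/2) · (1 − 1/3) · (1 − 1/43) · (1 − 1/83)
       = 192726 · 6888/21414 = 61992.

61992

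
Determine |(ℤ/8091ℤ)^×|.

Prime factorization: 8091 = 3**2 * 29 * 31.
φ(8091) = 8091 · (1 − 1/3) · (1 − 1/29) · (1 − 1/31)
       = 8091 · 1680/2697 = 5040.

5040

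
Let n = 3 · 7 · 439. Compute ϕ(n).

5256

φ(9219) = 9219 · (1 − 1/3) · (1 − 1/7) · (1 − 1/439)
       = 9219 · 5256/9219 = 5256.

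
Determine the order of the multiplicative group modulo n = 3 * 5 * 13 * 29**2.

77952

φ(3) = 3 − 1 = 2.
φ(5) = 5 − 1 = 4.
φ(13) = 13 − 1 = 12.
φ(29^2) = 29^2 − 29^1 = 841 − 29 = 812.
Since φ is multiplicative, φ(163995) = 2 · 4 · 12 · 812 = 77952.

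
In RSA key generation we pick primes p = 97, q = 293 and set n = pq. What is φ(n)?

φ(97) = 97 − 1 = 96.
φ(293) = 293 − 1 = 292.
Since φ is multiplicative, φ(28421) = 96 · 292 = 28032.

28032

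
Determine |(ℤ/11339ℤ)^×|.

9856

First factor: 11339 = 17 · 23 · 29.
φ(11339) = 11339 · (1 − 1/17) · (1 − 1/23) · (1 − 1/29)
       = 11339 · 9856/11339 = 9856.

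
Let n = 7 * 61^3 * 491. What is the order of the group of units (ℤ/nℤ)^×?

656384400

φ(7) = 7 − 1 = 6.
φ(61^3) = 61^2·(61−1) = 3721·60 = 223260.
φ(491) = 491 − 1 = 490.
φ(780133697) = 6 × 223260 × 490 = 656384400.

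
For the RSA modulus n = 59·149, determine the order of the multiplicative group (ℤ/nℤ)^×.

8584

φ(59) = 59 − 1 = 58.
φ(149) = 149 − 1 = 148.
Multiply: 58 · 148 = 8584.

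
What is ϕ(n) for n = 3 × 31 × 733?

43920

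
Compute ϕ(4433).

3600

First factor: 4433 = 11 * 13 * 31.
φ(4433) = 4433 · (1 − 1/11) · (1 − 1/13) · (1 − 1/31)
       = 4433 · 3600/4433 = 3600.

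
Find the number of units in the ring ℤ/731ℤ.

672

Prime factorization: 731 = 17 * 43.
φ(17) = 17 − 1 = 16.
φ(43) = 43 − 1 = 42.
Multiply: 16 · 42 = 672.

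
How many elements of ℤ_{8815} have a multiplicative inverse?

6720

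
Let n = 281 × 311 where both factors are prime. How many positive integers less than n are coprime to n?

φ(87391) = 87391 · (1 − 1/281) · (1 − 1/311)
       = 87391 · 86800/87391 = 86800.

86800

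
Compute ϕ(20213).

17920

First factor: 20213 = 17 * 29 * 41.
φ(17) = 17 − 1 = 16.
φ(29) = 29 − 1 = 28.
φ(41) = 41 − 1 = 40.
Multiply: 16 · 28 · 40 = 17920.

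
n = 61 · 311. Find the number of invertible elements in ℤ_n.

φ(61) = 61 − 1 = 60.
φ(311) = 311 − 1 = 310.
Multiply: 60 · 310 = 18600.

18600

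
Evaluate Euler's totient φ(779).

Prime factorization: 779 = 19 · 41.
φ(19) = 19 − 1 = 18.
φ(41) = 41 − 1 = 40.
Multiply: 18 · 40 = 720.

720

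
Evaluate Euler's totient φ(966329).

725760

966329 = 7**2 · 13 · 37 · 41.
φ(966329) = 966329 · (1 − 1/7) · (1 − 1/13) · (1 − 1/37) · (1 − 1/41)
       = 966329 · 103680/138047 = 725760.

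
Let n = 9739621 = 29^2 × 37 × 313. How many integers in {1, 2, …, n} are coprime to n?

9120384

φ(9739621) = 9739621 · (1 − 1/29) · (1 − 1/37) · (1 − 1/313)
       = 9739621 · 314496/335849 = 9120384.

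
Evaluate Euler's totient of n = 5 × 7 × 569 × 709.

9651456

φ(5) = 5 − 1 = 4.
φ(7) = 7 − 1 = 6.
φ(569) = 569 − 1 = 568.
φ(709) = 709 − 1 = 708.
φ(14119735) = 4 × 6 × 568 × 708 = 9651456.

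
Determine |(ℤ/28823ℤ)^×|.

25920

Factor 28823: 28823 = 19 · 37 · 41.
φ(19) = 19 − 1 = 18.
φ(37) = 37 − 1 = 36.
φ(41) = 41 − 1 = 40.
Since φ is multiplicative, φ(28823) = 18 · 36 · 40 = 25920.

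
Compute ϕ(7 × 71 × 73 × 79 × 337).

792529920

φ(7) = 7 − 1 = 6.
φ(71) = 71 − 1 = 70.
φ(73) = 73 − 1 = 72.
φ(79) = 79 − 1 = 78.
φ(337) = 337 − 1 = 336.
Since φ is multiplicative, φ(965909063) = 6 · 70 · 72 · 78 · 336 = 792529920.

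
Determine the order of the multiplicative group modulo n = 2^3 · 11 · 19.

φ(1672) = 1672 · (1 − 1/2) · (1 − 1/11) · (1 − 1/19)
       = 1672 · 180/418 = 720.

720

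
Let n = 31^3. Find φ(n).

28830

φ(29791) = 29791 · (1 − 1/31)
       = 29791 · 30/31 = 28830.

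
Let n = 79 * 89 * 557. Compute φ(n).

3816384

φ(3916267) = 3916267 · (1 − 1/79) · (1 − 1/89) · (1 − 1/557)
       = 3916267 · 3816384/3916267 = 3816384.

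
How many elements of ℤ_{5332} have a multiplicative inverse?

2520

Prime factorization: 5332 = 2^2 * 31 * 43.
φ(5332) = 5332 · (1 − 1/2) · (1 − 1/31) · (1 − 1/43)
       = 5332 · 1260/2666 = 2520.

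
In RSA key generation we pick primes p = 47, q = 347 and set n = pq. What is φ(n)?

15916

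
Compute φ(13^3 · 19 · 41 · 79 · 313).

35534453760

φ(42319345601) = 42319345601 · (1 − 1/13) · (1 − 1/19) · (1 − 1/41) · (1 − 1/79) · (1 − 1/313)
       = 42319345601 · 210263040/250410329 = 35534453760.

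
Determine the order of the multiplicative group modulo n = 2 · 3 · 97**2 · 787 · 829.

12120648192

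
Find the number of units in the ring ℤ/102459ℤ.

53760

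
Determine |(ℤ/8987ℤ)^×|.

Prime factorization: 8987 = 11 · 19 · 43.
φ(11) = 11 − 1 = 10.
φ(19) = 19 − 1 = 18.
φ(43) = 43 − 1 = 42.
Since φ is multiplicative, φ(8987) = 10 · 18 · 42 = 7560.

7560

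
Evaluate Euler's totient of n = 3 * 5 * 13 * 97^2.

φ(1834755) = 1834755 · (1 − 1/3) · (1 − 1/5) · (1 − 1/13) · (1 − 1/97)
       = 1834755 · 9216/18915 = 893952.

893952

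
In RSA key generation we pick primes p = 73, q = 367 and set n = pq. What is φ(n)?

φ(pq) = (p−1)(q−1) = 72 · 366 = 26352.

26352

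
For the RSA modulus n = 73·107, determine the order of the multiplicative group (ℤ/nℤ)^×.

φ(7811) = 7811 · (1 − 1/73) · (1 − 1/107)
       = 7811 · 7632/7811 = 7632.

7632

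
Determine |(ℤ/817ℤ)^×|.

First factor: 817 = 19 · 43.
φ(817) = 817 · (1 − 1/19) · (1 − 1/43)
       = 817 · 756/817 = 756.

756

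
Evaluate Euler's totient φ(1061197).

931392

First factor: 1061197 = 23 · 29 · 37 · 43.
φ(23) = 23 − 1 = 22.
φ(29) = 29 − 1 = 28.
φ(37) = 37 − 1 = 36.
φ(43) = 43 − 1 = 42.
φ(1061197) = 22 × 28 × 36 × 42 = 931392.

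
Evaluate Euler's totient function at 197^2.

38612

φ(197^2) = 197^1·(197−1) = 197·196 = 38612.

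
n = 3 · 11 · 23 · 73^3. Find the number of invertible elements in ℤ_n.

φ(3) = 3 − 1 = 2.
φ(11) = 11 − 1 = 10.
φ(23) = 23 − 1 = 22.
φ(73^3) = 73^2·(73−1) = 5329·72 = 383688.
φ(295263903) = 2 × 10 × 22 × 383688 = 168822720.

168822720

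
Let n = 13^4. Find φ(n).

26364

φ(13^4) = 13^3·(13−1) = 2197·12 = 26364.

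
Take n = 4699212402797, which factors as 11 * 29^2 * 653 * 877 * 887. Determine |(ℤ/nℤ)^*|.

4109050256640

φ(4699212402797) = 4699212402797 · (1 − 1/11) · (1 − 1/29) · (1 − 1/653) · (1 − 1/877) · (1 − 1/887)
       = 4699212402797 · 141691388160/162041806993 = 4109050256640.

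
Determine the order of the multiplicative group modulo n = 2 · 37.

φ(74) = 74 · (1 − 1/2) · (1 − 1/37)
       = 74 · 36/74 = 36.

36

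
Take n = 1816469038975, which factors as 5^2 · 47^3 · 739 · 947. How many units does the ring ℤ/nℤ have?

1418832217440

φ(1816469038975) = 1816469038975 · (1 − 1/5) · (1 − 1/47) · (1 − 1/739) · (1 − 1/947)
       = 1816469038975 · 128459232/164460755 = 1418832217440.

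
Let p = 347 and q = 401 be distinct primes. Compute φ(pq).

φ(139147) = 139147 · (1 − 1/347) · (1 − 1/401)
       = 139147 · 138400/139147 = 138400.

138400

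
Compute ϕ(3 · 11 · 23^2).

φ(3) = 3 − 1 = 2.
φ(11) = 11 − 1 = 10.
φ(23^2) = 23^1·(23−1) = 23·22 = 506.
Multiply: 2 · 10 · 506 = 10120.

10120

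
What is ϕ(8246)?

3240

Factor 8246: 8246 = 2 * 7 * 19 * 31.
φ(2) = 2 − 1 = 1.
φ(7) = 7 − 1 = 6.
φ(19) = 19 − 1 = 18.
φ(31) = 31 − 1 = 30.
Since φ is multiplicative, φ(8246) = 1 · 6 · 18 · 30 = 3240.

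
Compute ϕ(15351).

8064

Prime factorization: 15351 = 3 · 7 · 17 · 43.
φ(15351) = 15351 · (1 − 1/3) · (1 − 1/7) · (1 − 1/17) · (1 − 1/43)
       = 15351 · 8064/15351 = 8064.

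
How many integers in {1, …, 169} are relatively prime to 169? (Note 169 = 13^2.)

φ(13^2) = 13^2 − 13^1 = 169 − 13 = 156.

156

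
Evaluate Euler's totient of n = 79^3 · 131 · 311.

φ(20086901899) = 20086901899 · (1 − 1/79) · (1 − 1/131) · (1 − 1/311)
       = 20086901899 · 3143400/3218539 = 19617959400.

19617959400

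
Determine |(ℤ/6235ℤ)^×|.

4704

Prime factorization: 6235 = 5 · 29 · 43.
φ(5) = 5 − 1 = 4.
φ(29) = 29 − 1 = 28.
φ(43) = 43 − 1 = 42.
φ(6235) = 4 × 28 × 42 = 4704.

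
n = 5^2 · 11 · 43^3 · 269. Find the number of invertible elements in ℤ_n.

4162468800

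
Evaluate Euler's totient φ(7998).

2520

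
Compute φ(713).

660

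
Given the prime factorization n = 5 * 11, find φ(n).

φ(55) = 55 · (1 − 1/5) · (1 − 1/11)
       = 55 · 40/55 = 40.

40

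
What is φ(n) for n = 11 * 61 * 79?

46800

φ(53009) = 53009 · (1 − 1/11) · (1 − 1/61) · (1 − 1/79)
       = 53009 · 46800/53009 = 46800.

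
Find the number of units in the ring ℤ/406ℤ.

Factor 406: 406 = 2 * 7 * 29.
φ(406) = 406 · (1 − 1/2) · (1 − 1/7) · (1 − 1/29)
       = 406 · 168/406 = 168.

168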